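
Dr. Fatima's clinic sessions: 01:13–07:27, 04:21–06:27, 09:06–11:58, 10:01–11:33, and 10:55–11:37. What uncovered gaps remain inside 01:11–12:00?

The merged coverage is 01:13–07:27, 09:06–11:58.
Gaps within 01:11–12:00: 01:11–01:13, 07:27–09:06, 11:58–12:00.

01:11–01:13, 07:27–09:06, 11:58–12:00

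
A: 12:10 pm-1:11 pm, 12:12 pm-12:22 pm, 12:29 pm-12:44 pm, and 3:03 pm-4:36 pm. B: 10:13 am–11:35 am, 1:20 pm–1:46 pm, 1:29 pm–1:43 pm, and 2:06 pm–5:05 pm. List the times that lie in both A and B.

3:03 pm-4:36 pm

Merge the first list: 12:10 pm-1:11 pm, 3:03 pm-4:36 pm.
Merge the second list: 10:13 am-11:35 am, 1:20 pm-1:46 pm, 2:06 pm-5:05 pm.
12:10 pm-1:11 pm meets no B interval.
3:03 pm-4:36 pm ∩ B → 3:03 pm-4:36 pm.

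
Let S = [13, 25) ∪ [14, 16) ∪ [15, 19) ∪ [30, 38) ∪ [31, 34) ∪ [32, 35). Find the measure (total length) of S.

20

Merged: [13, 25), [30, 38).
Lengths: 12 + 8 = 20.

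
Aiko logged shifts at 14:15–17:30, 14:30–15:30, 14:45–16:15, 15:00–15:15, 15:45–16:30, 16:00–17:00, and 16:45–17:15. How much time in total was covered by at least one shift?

3 h 15 min

Merged: 14:15-17:30.
Length: 3 h 15 min.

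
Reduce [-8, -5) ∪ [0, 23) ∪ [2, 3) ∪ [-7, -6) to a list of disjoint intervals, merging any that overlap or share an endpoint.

[-8, -5) ∪ [0, 23)

Sort by start: [-8, -5), [-7, -6), [0, 23), [2, 3).
[-7, -6) overlaps/touches [-8, -5) → extend to [-8, -5).
[0, 23) is disjoint → start new block.
[2, 3) overlaps/touches [0, 23) → extend to [0, 23).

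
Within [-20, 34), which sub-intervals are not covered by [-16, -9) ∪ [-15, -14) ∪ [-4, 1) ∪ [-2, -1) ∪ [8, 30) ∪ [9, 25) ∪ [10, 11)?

[-20, -16) ∪ [-9, -4) ∪ [1, 8) ∪ [30, 34)

The merged coverage is [-16, -9), [-4, 1), [8, 30).
Complement within [-20, 34): [-20, -16), [-9, -4), [1, 8), [30, 34).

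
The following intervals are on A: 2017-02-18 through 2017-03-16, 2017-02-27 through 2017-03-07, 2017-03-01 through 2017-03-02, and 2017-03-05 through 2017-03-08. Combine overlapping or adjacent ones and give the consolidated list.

2017-02-18 through 2017-03-16

2017-02-27 through 2017-03-07 overlaps/touches 2017-02-18 through 2017-03-16 → extend to 2017-02-18 through 2017-03-16.
2017-03-01 through 2017-03-02 overlaps/touches 2017-02-18 through 2017-03-16 → extend to 2017-02-18 through 2017-03-16.
2017-03-05 through 2017-03-08 overlaps/touches 2017-02-18 through 2017-03-16 → extend to 2017-02-18 through 2017-03-16.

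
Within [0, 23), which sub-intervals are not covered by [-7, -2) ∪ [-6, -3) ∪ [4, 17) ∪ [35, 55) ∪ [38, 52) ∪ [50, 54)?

Covered (merged): [-7, -2), [4, 17), [35, 55).
Uncovered inside [0, 23): [0, 4), [17, 23).

[0, 4) ∪ [17, 23)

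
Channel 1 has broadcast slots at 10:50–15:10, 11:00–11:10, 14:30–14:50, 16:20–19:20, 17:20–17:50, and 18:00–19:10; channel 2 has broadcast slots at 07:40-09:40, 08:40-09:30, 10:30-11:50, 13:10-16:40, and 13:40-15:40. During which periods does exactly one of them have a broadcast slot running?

07:40–09:40, 10:30–10:50, 11:50–13:10, 15:10–16:20, 16:40–19:20

A, merged: 10:50–15:10, 16:20–19:20.
B, merged: 07:40–09:40, 10:30–11:50, 13:10–16:40.
A \ B = 11:50–13:10, 16:40–19:20.
B \ A = 07:40–09:40, 10:30–10:50, 15:10–16:20.
Union of the two gives the symmetric difference.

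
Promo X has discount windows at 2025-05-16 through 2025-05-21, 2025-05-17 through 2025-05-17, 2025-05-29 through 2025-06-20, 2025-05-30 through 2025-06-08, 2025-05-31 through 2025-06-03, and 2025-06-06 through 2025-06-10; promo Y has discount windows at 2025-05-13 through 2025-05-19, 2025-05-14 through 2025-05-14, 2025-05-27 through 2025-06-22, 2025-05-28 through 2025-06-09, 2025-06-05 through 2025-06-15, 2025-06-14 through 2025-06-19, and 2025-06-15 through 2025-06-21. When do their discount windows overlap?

A, merged: 2025-05-16 through 2025-05-21, 2025-05-29 through 2025-06-20.
B, merged: 2025-05-13 through 2025-05-19, 2025-05-27 through 2025-06-22.
2025-05-16 through 2025-05-21 meets the second set on 2025-05-16 through 2025-05-19.
2025-05-29 through 2025-06-20 meets the second set on 2025-05-29 through 2025-06-20.

2025-05-16 through 2025-05-19, 2025-05-29 through 2025-06-20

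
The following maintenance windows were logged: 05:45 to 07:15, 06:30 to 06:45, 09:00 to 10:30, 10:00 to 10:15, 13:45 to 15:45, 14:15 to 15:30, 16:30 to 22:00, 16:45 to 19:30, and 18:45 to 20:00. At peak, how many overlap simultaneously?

At 18:45, 3 of the intervals are simultaneously active.
No point has more.

3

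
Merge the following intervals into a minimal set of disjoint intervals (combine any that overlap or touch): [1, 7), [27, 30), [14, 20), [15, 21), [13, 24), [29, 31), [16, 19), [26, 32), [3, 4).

Sort by start: [1, 7), [3, 4), [13, 24), [14, 20), [15, 21), [16, 19), [26, 32), [27, 30), [29, 31).
[3, 4) overlaps/touches [1, 7) → extend to [1, 7).
[13, 24) is disjoint → start new block.
[14, 20) overlaps/touches [13, 24) → extend to [13, 24).
[15, 21) overlaps/touches [13, 24) → extend to [13, 24).
[16, 19) overlaps/touches [13, 24) → extend to [13, 24).
[26, 32) is disjoint → start new block.
[27, 30) overlaps/touches [26, 32) → extend to [26, 32).
[29, 31) overlaps/touches [26, 32) → extend to [26, 32).

[1, 7) ∪ [13, 24) ∪ [26, 32)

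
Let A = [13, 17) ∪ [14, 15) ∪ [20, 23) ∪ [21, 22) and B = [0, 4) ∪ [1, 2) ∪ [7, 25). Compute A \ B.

Merge the first list: [13, 17), [20, 23).
Merge the second list: [0, 4), [7, 25).
[13, 17): fully covered by B → removed.
[20, 23): fully covered by B → removed.

none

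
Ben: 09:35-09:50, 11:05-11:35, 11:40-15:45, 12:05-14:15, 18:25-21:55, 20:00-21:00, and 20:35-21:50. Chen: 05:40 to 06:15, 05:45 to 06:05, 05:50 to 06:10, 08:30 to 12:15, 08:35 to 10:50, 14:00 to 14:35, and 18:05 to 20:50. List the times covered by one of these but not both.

05:40–06:15, 08:30–09:35, 09:50–11:05, 11:35–11:40, 12:15–14:00, 14:35–15:45, 18:05–18:25, 20:50–21:55

Merge the first list: 09:35–09:50, 11:05–11:35, 11:40–15:45, 18:25–21:55.
Merge the second list: 05:40–06:15, 08:30–12:15, 14:00–14:35, 18:05–20:50.
A but not B: 12:15–14:00, 14:35–15:45, 20:50–21:55.
B but not A: 05:40–06:15, 08:30–09:35, 09:50–11:05, 11:35–11:40, 18:05–18:25.
Combining gives A △ B.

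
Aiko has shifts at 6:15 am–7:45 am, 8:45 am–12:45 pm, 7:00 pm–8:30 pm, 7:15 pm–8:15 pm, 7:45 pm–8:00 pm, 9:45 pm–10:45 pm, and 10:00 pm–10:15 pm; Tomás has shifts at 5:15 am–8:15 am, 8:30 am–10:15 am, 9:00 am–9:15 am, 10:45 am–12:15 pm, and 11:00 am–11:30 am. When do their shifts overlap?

A, merged: 6:15 am–7:45 am, 8:45 am–12:45 pm, 7:00 pm–8:30 pm, 9:45 pm–10:45 pm.
B, merged: 5:15 am–8:15 am, 8:30 am–10:15 am, 10:45 am–12:15 pm.
6:15 am–7:45 am overlaps B on 6:15 am–7:45 am.
8:45 am–12:45 pm overlaps B on 8:45 am–10:15 am, 10:45 am–12:15 pm.
7:00 pm–8:30 pm falls entirely outside B.
9:45 pm–10:45 pm falls entirely outside B.

6:15 am–7:45 am, 8:45 am–10:15 am, 10:45 am–12:15 pm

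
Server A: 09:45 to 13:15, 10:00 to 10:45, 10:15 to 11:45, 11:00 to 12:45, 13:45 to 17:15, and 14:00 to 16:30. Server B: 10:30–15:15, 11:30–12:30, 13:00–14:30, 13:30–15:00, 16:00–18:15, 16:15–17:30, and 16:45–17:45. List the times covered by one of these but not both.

09:45–10:30, 13:15–13:45, 15:15–16:00, 17:15–18:15

First set merges to 09:45–13:15, 13:45–17:15.
Second set merges to 10:30–15:15, 16:00–18:15.
Only in the first: 09:45–10:30, 15:15–16:00.
Only in the second: 13:15–13:45, 17:15–18:15.
Together these are the periods covered by exactly one.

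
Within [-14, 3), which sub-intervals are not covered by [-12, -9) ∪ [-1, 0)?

After merging, the occupied span is [-12, -9), [-1, 0).
Uncovered inside [-14, 3): [-14, -12), [-9, -1), [0, 3).

[-14, -12) ∪ [-9, -1) ∪ [0, 3)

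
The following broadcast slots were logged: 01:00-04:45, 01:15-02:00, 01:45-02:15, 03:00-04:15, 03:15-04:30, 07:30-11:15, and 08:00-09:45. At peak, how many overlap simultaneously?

3

At 01:45, 3 of the intervals are simultaneously active.
No point has more.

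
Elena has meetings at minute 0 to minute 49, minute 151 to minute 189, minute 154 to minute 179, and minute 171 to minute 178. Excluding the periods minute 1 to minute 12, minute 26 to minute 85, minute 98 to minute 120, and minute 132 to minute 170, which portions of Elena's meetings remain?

A, merged: minute 0 to minute 49, minute 151 to minute 189.
minute 0 to minute 49 \ B = minute 0 to minute 1, minute 12 to minute 26.
minute 151 to minute 189 \ B = minute 170 to minute 189.

minute 0 to minute 1, minute 12 to minute 26, minute 170 to minute 189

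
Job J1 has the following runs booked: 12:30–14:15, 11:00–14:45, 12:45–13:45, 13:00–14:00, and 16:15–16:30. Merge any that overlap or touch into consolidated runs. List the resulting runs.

11:00–14:45, 16:15–16:30

Sort by start: 11:00–14:45, 12:30–14:15, 12:45–13:45, 13:00–14:00, 16:15–16:30.
12:30–14:15 overlaps/touches 11:00–14:45 → extend to 11:00–14:45.
12:45–13:45 overlaps/touches 11:00–14:45 → extend to 11:00–14:45.
13:00–14:00 overlaps/touches 11:00–14:45 → extend to 11:00–14:45.
16:15–16:30 is disjoint → start new block.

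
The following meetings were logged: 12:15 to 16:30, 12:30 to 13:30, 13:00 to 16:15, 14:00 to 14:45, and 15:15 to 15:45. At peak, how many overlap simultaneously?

3

Walk the sorted start/end points keeping a running depth.
The depth first hits 3 at 13:00.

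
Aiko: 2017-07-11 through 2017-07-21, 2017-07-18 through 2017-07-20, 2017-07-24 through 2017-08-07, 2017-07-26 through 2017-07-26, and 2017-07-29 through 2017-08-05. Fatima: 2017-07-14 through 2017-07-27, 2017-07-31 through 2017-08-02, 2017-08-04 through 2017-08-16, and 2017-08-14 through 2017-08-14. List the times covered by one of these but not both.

Merge the first list: 2017-07-11 through 2017-07-21, 2017-07-24 through 2017-08-07.
Merge the second list: 2017-07-14 through 2017-07-27, 2017-07-31 through 2017-08-02, 2017-08-04 through 2017-08-16.
A \ B = 2017-07-11 through 2017-07-13, 2017-07-28 through 2017-07-30, 2017-08-03 through 2017-08-03.
B \ A = 2017-07-22 through 2017-07-23, 2017-08-08 through 2017-08-16.
Union of the two gives the symmetric difference.

2017-07-11 through 2017-07-13, 2017-07-22 through 2017-07-23, 2017-07-28 through 2017-07-30, 2017-08-03 through 2017-08-03, 2017-08-08 through 2017-08-16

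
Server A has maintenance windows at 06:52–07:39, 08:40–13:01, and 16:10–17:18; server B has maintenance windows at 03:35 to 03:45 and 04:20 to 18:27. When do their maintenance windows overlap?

06:52–07:39, 08:40–13:01, 16:10–17:18

06:52–07:39 ∩ B → 06:52–07:39.
08:40–13:01 ∩ B → 08:40–13:01.
16:10–17:18 ∩ B → 16:10–17:18.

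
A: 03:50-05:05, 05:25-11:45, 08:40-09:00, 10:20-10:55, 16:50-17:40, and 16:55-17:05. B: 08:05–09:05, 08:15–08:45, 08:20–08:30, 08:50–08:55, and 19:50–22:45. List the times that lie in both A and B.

08:05–09:05

First set merges to 03:50–05:05, 05:25–11:45, 16:50–17:40.
Second set merges to 08:05–09:05, 19:50–22:45.
03:50–05:05 meets no B interval.
05:25–11:45 ∩ B → 08:05–09:05.
16:50–17:40 meets no B interval.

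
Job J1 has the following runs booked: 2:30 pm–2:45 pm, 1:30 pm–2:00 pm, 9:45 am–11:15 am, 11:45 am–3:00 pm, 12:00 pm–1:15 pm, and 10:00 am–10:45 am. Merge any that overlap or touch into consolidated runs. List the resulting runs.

9:45 am-11:15 am, 11:45 am-3:00 pm

Sort by start: 9:45 am-11:15 am, 10:00 am-10:45 am, 11:45 am-3:00 pm, 12:00 pm-1:15 pm, 1:30 pm-2:00 pm, 2:30 pm-2:45 pm.
10:00 am-10:45 am overlaps/touches 9:45 am-11:15 am → extend to 9:45 am-11:15 am.
11:45 am-3:00 pm is disjoint → start new block.
12:00 pm-1:15 pm overlaps/touches 11:45 am-3:00 pm → extend to 11:45 am-3:00 pm.
1:30 pm-2:00 pm overlaps/touches 11:45 am-3:00 pm → extend to 11:45 am-3:00 pm.
2:30 pm-2:45 pm overlaps/touches 11:45 am-3:00 pm → extend to 11:45 am-3:00 pm.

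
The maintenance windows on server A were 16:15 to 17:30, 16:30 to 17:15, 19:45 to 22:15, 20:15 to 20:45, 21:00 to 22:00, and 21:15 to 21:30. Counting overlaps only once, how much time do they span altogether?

3 h 45 min

Merged: 16:15–17:30, 19:45–22:15.
Lengths: 1 h 15 min + 2 h 30 min = 3 h 45 min.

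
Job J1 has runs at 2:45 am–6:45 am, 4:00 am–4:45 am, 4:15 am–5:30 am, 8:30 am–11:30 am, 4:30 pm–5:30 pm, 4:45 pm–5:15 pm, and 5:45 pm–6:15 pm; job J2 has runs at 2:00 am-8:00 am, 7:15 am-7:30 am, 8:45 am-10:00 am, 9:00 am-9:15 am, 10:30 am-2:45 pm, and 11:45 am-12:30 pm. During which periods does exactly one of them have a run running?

2:00 am–2:45 am, 6:45 am–8:00 am, 8:30 am–8:45 am, 10:00 am–10:30 am, 11:30 am–2:45 pm, 4:30 pm–5:30 pm, 5:45 pm–6:15 pm

First set merges to 2:45 am–6:45 am, 8:30 am–11:30 am, 4:30 pm–5:30 pm, 5:45 pm–6:15 pm.
Second set merges to 2:00 am–8:00 am, 8:45 am–10:00 am, 10:30 am–2:45 pm.
A \ B = 8:30 am–8:45 am, 10:00 am–10:30 am, 4:30 pm–5:30 pm, 5:45 pm–6:15 pm.
B \ A = 2:00 am–2:45 am, 6:45 am–8:00 am, 11:30 am–2:45 pm.
Union of the two gives the symmetric difference.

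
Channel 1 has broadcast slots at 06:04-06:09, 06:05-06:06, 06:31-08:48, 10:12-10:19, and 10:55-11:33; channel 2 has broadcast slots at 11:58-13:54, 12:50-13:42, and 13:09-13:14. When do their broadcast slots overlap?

none

A, merged: 06:04-06:09, 06:31-08:48, 10:12-10:19, 10:55-11:33.
B, merged: 11:58-13:54.
06:04-06:09 falls entirely outside B.
06:31-08:48 falls entirely outside B.
10:12-10:19 falls entirely outside B.
10:55-11:33 falls entirely outside B.
No overlap.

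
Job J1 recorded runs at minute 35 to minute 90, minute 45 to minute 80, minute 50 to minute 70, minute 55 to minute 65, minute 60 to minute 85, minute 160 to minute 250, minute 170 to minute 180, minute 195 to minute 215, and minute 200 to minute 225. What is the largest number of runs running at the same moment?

At minute 60, 5 of the intervals are simultaneously active.
No point has more.

5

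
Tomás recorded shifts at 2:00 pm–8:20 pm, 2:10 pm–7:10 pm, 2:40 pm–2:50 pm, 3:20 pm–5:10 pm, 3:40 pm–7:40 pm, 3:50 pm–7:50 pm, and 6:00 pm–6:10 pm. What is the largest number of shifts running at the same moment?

5

At 3:50 pm, 5 of the intervals are simultaneously active.
No point has more.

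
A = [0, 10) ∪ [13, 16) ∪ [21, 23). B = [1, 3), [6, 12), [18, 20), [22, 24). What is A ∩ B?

[1, 3) ∪ [6, 10) ∪ [22, 23)

[0, 10) meets the second set on [1, 3), [6, 10).
[13, 16): no overlap with the second set.
[21, 23) meets the second set on [22, 23).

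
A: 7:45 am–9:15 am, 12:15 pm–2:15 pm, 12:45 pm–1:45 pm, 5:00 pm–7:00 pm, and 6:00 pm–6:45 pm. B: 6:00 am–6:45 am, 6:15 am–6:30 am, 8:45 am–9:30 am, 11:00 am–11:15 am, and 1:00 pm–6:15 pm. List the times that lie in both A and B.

8:45 am-9:15 am, 1:00 pm-2:15 pm, 5:00 pm-6:15 pm

First set merges to 7:45 am-9:15 am, 12:15 pm-2:15 pm, 5:00 pm-7:00 pm.
Second set merges to 6:00 am-6:45 am, 8:45 am-9:30 am, 11:00 am-11:15 am, 1:00 pm-6:15 pm.
7:45 am-9:15 am overlaps B on 8:45 am-9:15 am.
12:15 pm-2:15 pm overlaps B on 1:00 pm-2:15 pm.
5:00 pm-7:00 pm overlaps B on 5:00 pm-6:15 pm.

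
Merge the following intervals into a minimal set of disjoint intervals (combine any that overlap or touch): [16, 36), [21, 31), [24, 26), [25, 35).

[16, 36)

[21, 31) overlaps/touches [16, 36) → extend to [16, 36).
[24, 26) overlaps/touches [16, 36) → extend to [16, 36).
[25, 35) overlaps/touches [16, 36) → extend to [16, 36).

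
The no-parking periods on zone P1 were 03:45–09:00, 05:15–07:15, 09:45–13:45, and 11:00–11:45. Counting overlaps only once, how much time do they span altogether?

Merged: 03:45–09:00, 09:45–13:45.
Lengths: 5 h 15 min + 4 h = 9 h 15 min.

9 h 15 min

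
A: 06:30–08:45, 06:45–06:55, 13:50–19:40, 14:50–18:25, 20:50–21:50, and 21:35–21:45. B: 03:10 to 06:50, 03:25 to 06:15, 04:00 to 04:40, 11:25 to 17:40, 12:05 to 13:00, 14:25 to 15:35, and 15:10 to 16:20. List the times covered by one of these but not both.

03:10-06:30, 06:50-08:45, 11:25-13:50, 17:40-19:40, 20:50-21:50

A, merged: 06:30-08:45, 13:50-19:40, 20:50-21:50.
B, merged: 03:10-06:50, 11:25-17:40.
Only in the first: 06:50-08:45, 17:40-19:40, 20:50-21:50.
Only in the second: 03:10-06:30, 11:25-13:50.
Together these are the periods covered by exactly one.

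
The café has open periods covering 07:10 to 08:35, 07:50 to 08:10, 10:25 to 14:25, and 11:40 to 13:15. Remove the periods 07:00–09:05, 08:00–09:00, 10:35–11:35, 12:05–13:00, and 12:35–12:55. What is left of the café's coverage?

10:25–10:35, 11:35–12:05, 13:00–14:25

A, merged: 07:10–08:35, 10:25–14:25.
B, merged: 07:00–09:05, 10:35–11:35, 12:05–13:00.
07:10–08:35: fully covered by B → removed.
10:25–14:25 minus B → 10:25–10:35, 11:35–12:05, 13:00–14:25.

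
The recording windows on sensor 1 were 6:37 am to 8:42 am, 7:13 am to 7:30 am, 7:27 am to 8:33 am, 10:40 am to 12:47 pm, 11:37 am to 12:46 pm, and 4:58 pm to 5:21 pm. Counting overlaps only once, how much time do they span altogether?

Merged: 6:37 am–8:42 am, 10:40 am–12:47 pm, 4:58 pm–5:21 pm.
Lengths: 2 h 5 min + 2 h 7 min + 23 min = 4 h 35 min.

4 h 35 min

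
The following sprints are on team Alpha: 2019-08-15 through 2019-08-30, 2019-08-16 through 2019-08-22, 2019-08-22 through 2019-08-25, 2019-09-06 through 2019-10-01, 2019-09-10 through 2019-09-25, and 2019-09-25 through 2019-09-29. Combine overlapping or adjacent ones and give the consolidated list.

2019-08-16 through 2019-08-22 overlaps/touches 2019-08-15 through 2019-08-30 → extend to 2019-08-15 through 2019-08-30.
2019-08-22 through 2019-08-25 overlaps/touches 2019-08-15 through 2019-08-30 → extend to 2019-08-15 through 2019-08-30.
2019-09-06 through 2019-10-01 is disjoint → start new block.
2019-09-10 through 2019-09-25 overlaps/touches 2019-09-06 through 2019-10-01 → extend to 2019-09-06 through 2019-10-01.
2019-09-25 through 2019-09-29 overlaps/touches 2019-09-06 through 2019-10-01 → extend to 2019-09-06 through 2019-10-01.

2019-08-15 through 2019-08-30, 2019-09-06 through 2019-10-01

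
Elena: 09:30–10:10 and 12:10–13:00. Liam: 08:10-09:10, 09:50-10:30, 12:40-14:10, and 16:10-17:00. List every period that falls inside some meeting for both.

09:30–10:10 ∩ B → 09:50–10:10.
12:10–13:00 ∩ B → 12:40–13:00.

09:50–10:10, 12:40–13:00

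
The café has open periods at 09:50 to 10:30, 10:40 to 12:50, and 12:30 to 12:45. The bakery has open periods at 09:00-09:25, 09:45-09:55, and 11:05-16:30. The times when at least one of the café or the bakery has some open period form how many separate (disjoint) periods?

Merge the first list: 09:50–10:30, 10:40–12:50.
A ∪ B = 09:00–09:25, 09:45–10:30, 10:40–16:30.
That is 3 disjoint pieces.

3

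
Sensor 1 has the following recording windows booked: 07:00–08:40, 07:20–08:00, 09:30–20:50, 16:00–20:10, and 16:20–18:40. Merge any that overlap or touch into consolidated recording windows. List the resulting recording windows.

07:20–08:00 overlaps/touches 07:00–08:40 → extend to 07:00–08:40.
09:30–20:50 is disjoint → start new block.
16:00–20:10 overlaps/touches 09:30–20:50 → extend to 09:30–20:50.
16:20–18:40 overlaps/touches 09:30–20:50 → extend to 09:30–20:50.

07:00–08:40, 09:30–20:50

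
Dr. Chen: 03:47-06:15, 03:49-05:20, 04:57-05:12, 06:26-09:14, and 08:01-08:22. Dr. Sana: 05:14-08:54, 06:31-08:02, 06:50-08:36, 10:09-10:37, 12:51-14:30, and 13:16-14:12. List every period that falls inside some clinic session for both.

Merge the first list: 03:47-06:15, 06:26-09:14.
Merge the second list: 05:14-08:54, 10:09-10:37, 12:51-14:30.
03:47-06:15 ∩ B → 05:14-06:15.
06:26-09:14 ∩ B → 06:26-08:54.

05:14-06:15, 06:26-08:54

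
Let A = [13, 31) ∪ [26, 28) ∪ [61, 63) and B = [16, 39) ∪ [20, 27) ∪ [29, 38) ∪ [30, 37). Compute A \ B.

Merge the first list: [13, 31), [61, 63).
Merge the second list: [16, 39).
[13, 31) with B removed leaves [13, 16).
[61, 63) is untouched.

[13, 16) ∪ [61, 63)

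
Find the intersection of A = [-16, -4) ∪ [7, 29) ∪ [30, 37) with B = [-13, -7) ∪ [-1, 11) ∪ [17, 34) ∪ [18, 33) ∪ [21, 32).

[-13, -7) ∪ [7, 11) ∪ [17, 29) ∪ [30, 34)

Second set merges to [-13, -7), [-1, 11), [17, 34).
[-16, -4) overlaps B on [-13, -7).
[7, 29) overlaps B on [7, 11), [17, 29).
[30, 37) overlaps B on [30, 34).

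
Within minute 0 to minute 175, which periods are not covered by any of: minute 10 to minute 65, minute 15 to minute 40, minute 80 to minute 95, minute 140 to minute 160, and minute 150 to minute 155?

minute 0 to minute 10, minute 65 to minute 80, minute 95 to minute 140, minute 160 to minute 175

The merged coverage is minute 10 to minute 65, minute 80 to minute 95, minute 140 to minute 160.
Complement within minute 0 to minute 175: minute 0 to minute 10, minute 65 to minute 80, minute 95 to minute 140, minute 160 to minute 175.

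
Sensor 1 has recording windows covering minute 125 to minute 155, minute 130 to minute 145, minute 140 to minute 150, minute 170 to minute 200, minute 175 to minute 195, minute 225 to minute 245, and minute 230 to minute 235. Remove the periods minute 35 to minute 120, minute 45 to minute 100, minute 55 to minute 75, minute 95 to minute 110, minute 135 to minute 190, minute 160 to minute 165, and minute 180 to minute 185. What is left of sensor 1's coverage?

minute 125 to minute 135, minute 190 to minute 200, minute 225 to minute 245

A, merged: minute 125 to minute 155, minute 170 to minute 200, minute 225 to minute 245.
B, merged: minute 35 to minute 120, minute 135 to minute 190.
minute 125 to minute 155 \ B = minute 125 to minute 135.
minute 170 to minute 200 \ B = minute 190 to minute 200.
minute 225 to minute 245: nothing removed.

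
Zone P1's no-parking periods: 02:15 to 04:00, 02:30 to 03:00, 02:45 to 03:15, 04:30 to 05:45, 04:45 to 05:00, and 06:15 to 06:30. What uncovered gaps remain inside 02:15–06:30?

04:00–04:30, 05:45–06:15

Covered (merged): 02:15–04:00, 04:30–05:45, 06:15–06:30.
Complement within 02:15–06:30: 04:00–04:30, 05:45–06:15.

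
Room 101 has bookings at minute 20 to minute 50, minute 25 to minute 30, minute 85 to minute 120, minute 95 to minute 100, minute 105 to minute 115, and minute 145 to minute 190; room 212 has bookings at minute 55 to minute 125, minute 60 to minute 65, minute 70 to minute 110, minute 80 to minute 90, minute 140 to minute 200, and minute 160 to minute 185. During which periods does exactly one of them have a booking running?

A, merged: minute 20 to minute 50, minute 85 to minute 120, minute 145 to minute 190.
B, merged: minute 55 to minute 125, minute 140 to minute 200.
A \ B = minute 20 to minute 50.
B \ A = minute 55 to minute 85, minute 120 to minute 125, minute 140 to minute 145, minute 190 to minute 200.
Union of the two gives the symmetric difference.

minute 20 to minute 50, minute 55 to minute 85, minute 120 to minute 125, minute 140 to minute 145, minute 190 to minute 200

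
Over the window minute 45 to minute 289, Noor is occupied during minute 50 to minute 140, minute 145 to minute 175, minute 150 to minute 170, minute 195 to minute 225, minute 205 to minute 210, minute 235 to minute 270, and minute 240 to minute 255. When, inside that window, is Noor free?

The merged coverage is minute 50 to minute 140, minute 145 to minute 175, minute 195 to minute 225, minute 235 to minute 270.
Complement within minute 45 to minute 289: minute 45 to minute 50, minute 140 to minute 145, minute 175 to minute 195, minute 225 to minute 235, minute 270 to minute 289.

minute 45 to minute 50, minute 140 to minute 145, minute 175 to minute 195, minute 225 to minute 235, minute 270 to minute 289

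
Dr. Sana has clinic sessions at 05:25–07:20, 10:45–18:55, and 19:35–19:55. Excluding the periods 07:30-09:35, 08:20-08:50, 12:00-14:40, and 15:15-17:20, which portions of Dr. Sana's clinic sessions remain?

05:25-07:20, 10:45-12:00, 14:40-15:15, 17:20-18:55, 19:35-19:55

B, merged: 07:30-09:35, 12:00-14:40, 15:15-17:20.
05:25-07:20: no B overlap → unchanged.
10:45-18:55 minus B → 10:45-12:00, 14:40-15:15, 17:20-18:55.
19:35-19:55: no B overlap → unchanged.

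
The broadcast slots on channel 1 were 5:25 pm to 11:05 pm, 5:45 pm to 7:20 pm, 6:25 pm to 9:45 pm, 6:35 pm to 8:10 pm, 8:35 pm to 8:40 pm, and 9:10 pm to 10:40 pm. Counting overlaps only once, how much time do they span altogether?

Merged: 5:25 pm-11:05 pm.
Length: 5 h 40 min.

5 h 40 min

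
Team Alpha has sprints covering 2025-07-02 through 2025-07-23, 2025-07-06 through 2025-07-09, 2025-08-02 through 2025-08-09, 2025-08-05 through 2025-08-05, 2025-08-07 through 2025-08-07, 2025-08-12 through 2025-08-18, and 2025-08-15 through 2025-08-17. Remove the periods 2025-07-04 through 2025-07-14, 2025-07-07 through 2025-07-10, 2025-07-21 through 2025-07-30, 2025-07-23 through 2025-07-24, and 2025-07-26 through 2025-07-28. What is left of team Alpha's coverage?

2025-07-02 through 2025-07-03, 2025-07-15 through 2025-07-20, 2025-08-02 through 2025-08-09, 2025-08-12 through 2025-08-18

First set merges to 2025-07-02 through 2025-07-23, 2025-08-02 through 2025-08-09, 2025-08-12 through 2025-08-18.
Second set merges to 2025-07-04 through 2025-07-14, 2025-07-21 through 2025-07-30.
2025-07-02 through 2025-07-23 minus B → 2025-07-02 through 2025-07-03, 2025-07-15 through 2025-07-20.
2025-08-02 through 2025-08-09: no B overlap → unchanged.
2025-08-12 through 2025-08-18: no B overlap → unchanged.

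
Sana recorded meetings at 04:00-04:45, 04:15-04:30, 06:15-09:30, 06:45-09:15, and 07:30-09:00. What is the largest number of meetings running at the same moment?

Walk the sorted start/end points keeping a running depth.
The depth first hits 3 at 07:30.

3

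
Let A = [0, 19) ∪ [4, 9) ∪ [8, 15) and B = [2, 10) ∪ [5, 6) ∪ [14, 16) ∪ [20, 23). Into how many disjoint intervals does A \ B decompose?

3

First set merges to [0, 19).
Second set merges to [2, 10), [14, 16), [20, 23).
A \ B = [0, 2), [10, 14), [16, 19).
That is 3 disjoint pieces.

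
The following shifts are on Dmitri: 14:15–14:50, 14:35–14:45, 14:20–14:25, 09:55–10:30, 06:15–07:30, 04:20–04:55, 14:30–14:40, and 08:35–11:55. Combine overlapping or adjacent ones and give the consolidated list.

04:20-04:55, 06:15-07:30, 08:35-11:55, 14:15-14:50

Sort by start: 04:20-04:55, 06:15-07:30, 08:35-11:55, 09:55-10:30, 14:15-14:50, 14:20-14:25, 14:30-14:40, 14:35-14:45.
06:15-07:30 is disjoint → start new block.
08:35-11:55 is disjoint → start new block.
09:55-10:30 overlaps/touches 08:35-11:55 → extend to 08:35-11:55.
14:15-14:50 is disjoint → start new block.
14:20-14:25 overlaps/touches 14:15-14:50 → extend to 14:15-14:50.
14:30-14:40 overlaps/touches 14:15-14:50 → extend to 14:15-14:50.
14:35-14:45 overlaps/touches 14:15-14:50 → extend to 14:15-14:50.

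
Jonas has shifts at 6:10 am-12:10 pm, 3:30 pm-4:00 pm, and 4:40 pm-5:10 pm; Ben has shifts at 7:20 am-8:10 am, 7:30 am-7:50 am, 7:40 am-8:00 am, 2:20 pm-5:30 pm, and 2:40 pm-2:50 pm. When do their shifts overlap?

7:20 am–8:10 am, 3:30 pm–4:00 pm, 4:40 pm–5:10 pm

Second set merges to 7:20 am–8:10 am, 2:20 pm–5:30 pm.
6:10 am–12:10 pm meets the second set on 7:20 am–8:10 am.
3:30 pm–4:00 pm meets the second set on 3:30 pm–4:00 pm.
4:40 pm–5:10 pm meets the second set on 4:40 pm–5:10 pm.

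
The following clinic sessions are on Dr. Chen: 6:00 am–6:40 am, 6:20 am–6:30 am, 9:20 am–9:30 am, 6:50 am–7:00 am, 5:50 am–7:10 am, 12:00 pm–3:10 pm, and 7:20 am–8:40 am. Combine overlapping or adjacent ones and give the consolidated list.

5:50 am–7:10 am, 7:20 am–8:40 am, 9:20 am–9:30 am, 12:00 pm–3:10 pm

Sort by start: 5:50 am–7:10 am, 6:00 am–6:40 am, 6:20 am–6:30 am, 6:50 am–7:00 am, 7:20 am–8:40 am, 9:20 am–9:30 am, 12:00 pm–3:10 pm.
6:00 am–6:40 am overlaps/touches 5:50 am–7:10 am → extend to 5:50 am–7:10 am.
6:20 am–6:30 am overlaps/touches 5:50 am–7:10 am → extend to 5:50 am–7:10 am.
6:50 am–7:00 am overlaps/touches 5:50 am–7:10 am → extend to 5:50 am–7:10 am.
7:20 am–8:40 am is disjoint → start new block.
9:20 am–9:30 am is disjoint → start new block.
12:00 pm–3:10 pm is disjoint → start new block.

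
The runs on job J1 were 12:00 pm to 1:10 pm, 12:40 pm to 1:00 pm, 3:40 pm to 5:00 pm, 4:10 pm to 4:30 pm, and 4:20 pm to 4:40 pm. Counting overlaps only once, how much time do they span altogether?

Merged: 12:00 pm–1:10 pm, 3:40 pm–5:00 pm.
Lengths: 1 h 10 min + 1 h 20 min = 2 h 30 min.

2 h 30 min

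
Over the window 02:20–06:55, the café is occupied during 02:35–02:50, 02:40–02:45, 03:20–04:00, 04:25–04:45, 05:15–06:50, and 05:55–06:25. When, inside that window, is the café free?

02:20-02:35, 02:50-03:20, 04:00-04:25, 04:45-05:15, 06:50-06:55

The merged coverage is 02:35-02:50, 03:20-04:00, 04:25-04:45, 05:15-06:50.
Complement within 02:20-06:55: 02:20-02:35, 02:50-03:20, 04:00-04:25, 04:45-05:15, 06:50-06:55.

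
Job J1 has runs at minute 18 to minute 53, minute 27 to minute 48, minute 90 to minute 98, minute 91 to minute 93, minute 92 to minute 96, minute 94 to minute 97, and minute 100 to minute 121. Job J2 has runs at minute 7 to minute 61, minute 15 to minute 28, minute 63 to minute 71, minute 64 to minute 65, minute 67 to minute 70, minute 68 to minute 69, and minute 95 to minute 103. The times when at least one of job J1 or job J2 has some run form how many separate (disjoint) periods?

3

Merge the first list: minute 18 to minute 53, minute 90 to minute 98, minute 100 to minute 121.
Merge the second list: minute 7 to minute 61, minute 63 to minute 71, minute 95 to minute 103.
A ∪ B = minute 7 to minute 61, minute 63 to minute 71, minute 90 to minute 121.
That is 3 disjoint pieces.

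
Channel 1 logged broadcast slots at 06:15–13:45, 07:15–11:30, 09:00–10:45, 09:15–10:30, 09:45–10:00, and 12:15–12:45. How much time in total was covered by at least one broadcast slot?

Merged: 06:15–13:45.
Length: 7 h 30 min.

7 h 30 min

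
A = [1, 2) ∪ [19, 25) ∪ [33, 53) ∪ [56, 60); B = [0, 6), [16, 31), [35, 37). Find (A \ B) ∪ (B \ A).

[0, 1) ∪ [2, 6) ∪ [16, 19) ∪ [25, 31) ∪ [33, 35) ∪ [37, 53) ∪ [56, 60)

A but not B: [33, 35), [37, 53), [56, 60).
B but not A: [0, 1), [2, 6), [16, 19), [25, 31).
Combining gives A △ B.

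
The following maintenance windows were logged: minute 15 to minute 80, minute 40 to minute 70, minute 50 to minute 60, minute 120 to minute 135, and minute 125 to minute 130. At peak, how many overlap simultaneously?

Walk the sorted start/end points keeping a running depth.
The depth first hits 3 at minute 50.

3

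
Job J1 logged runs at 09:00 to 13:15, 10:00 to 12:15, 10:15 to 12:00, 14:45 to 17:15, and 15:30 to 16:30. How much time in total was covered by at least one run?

Merged: 09:00–13:15, 14:45–17:15.
Lengths: 4 h 15 min + 2 h 30 min = 6 h 45 min.

6 h 45 min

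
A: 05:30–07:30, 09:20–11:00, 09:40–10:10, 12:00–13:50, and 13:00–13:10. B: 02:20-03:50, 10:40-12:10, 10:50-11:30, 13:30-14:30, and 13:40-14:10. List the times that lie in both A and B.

10:40–11:00, 12:00–12:10, 13:30–13:50

A, merged: 05:30–07:30, 09:20–11:00, 12:00–13:50.
B, merged: 02:20–03:50, 10:40–12:10, 13:30–14:30.
05:30–07:30 falls entirely outside B.
09:20–11:00 overlaps B on 10:40–11:00.
12:00–13:50 overlaps B on 12:00–12:10, 13:30–13:50.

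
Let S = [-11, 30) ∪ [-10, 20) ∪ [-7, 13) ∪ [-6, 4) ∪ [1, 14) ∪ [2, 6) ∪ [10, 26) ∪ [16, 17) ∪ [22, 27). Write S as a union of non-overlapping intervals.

[-10, 20) overlaps/touches [-11, 30) → extend to [-11, 30).
[-7, 13) overlaps/touches [-11, 30) → extend to [-11, 30).
[-6, 4) overlaps/touches [-11, 30) → extend to [-11, 30).
[1, 14) overlaps/touches [-11, 30) → extend to [-11, 30).
[2, 6) overlaps/touches [-11, 30) → extend to [-11, 30).
[10, 26) overlaps/touches [-11, 30) → extend to [-11, 30).
[16, 17) overlaps/touches [-11, 30) → extend to [-11, 30).
[22, 27) overlaps/touches [-11, 30) → extend to [-11, 30).

[-11, 30)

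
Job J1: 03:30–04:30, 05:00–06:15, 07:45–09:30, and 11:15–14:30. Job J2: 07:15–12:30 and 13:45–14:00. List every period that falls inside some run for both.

07:45-09:30, 11:15-12:30, 13:45-14:00

03:30-04:30 falls entirely outside B.
05:00-06:15 falls entirely outside B.
07:45-09:30 overlaps B on 07:45-09:30.
11:15-14:30 overlaps B on 11:15-12:30, 13:45-14:00.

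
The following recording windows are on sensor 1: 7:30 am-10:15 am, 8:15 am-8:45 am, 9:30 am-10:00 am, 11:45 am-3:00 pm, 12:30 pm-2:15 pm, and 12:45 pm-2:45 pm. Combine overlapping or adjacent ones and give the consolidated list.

8:15 am–8:45 am overlaps/touches 7:30 am–10:15 am → extend to 7:30 am–10:15 am.
9:30 am–10:00 am overlaps/touches 7:30 am–10:15 am → extend to 7:30 am–10:15 am.
11:45 am–3:00 pm is disjoint → start new block.
12:30 pm–2:15 pm overlaps/touches 11:45 am–3:00 pm → extend to 11:45 am–3:00 pm.
12:45 pm–2:45 pm overlaps/touches 11:45 am–3:00 pm → extend to 11:45 am–3:00 pm.

7:30 am–10:15 am, 11:45 am–3:00 pm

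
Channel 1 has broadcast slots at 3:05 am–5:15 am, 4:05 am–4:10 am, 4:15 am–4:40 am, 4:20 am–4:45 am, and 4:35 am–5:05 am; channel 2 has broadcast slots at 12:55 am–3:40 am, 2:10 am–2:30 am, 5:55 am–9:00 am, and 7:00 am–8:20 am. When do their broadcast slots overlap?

Merge the first list: 3:05 am–5:15 am.
Merge the second list: 12:55 am–3:40 am, 5:55 am–9:00 am.
3:05 am–5:15 am ∩ B → 3:05 am–3:40 am.

3:05 am–3:40 am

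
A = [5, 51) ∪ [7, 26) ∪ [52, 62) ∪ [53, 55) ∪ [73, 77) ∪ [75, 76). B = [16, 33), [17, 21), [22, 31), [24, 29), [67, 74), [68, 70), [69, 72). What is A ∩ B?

[16, 33) ∪ [73, 74)

A, merged: [5, 51), [52, 62), [73, 77).
B, merged: [16, 33), [67, 74).
[5, 51) meets the second set on [16, 33).
[52, 62): no overlap with the second set.
[73, 77) meets the second set on [73, 74).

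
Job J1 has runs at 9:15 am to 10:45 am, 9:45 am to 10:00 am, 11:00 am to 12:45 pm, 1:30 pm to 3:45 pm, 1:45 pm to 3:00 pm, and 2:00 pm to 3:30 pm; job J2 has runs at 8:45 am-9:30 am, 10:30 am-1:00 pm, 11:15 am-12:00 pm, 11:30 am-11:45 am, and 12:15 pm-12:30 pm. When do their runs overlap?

First set merges to 9:15 am–10:45 am, 11:00 am–12:45 pm, 1:30 pm–3:45 pm.
Second set merges to 8:45 am–9:30 am, 10:30 am–1:00 pm.
9:15 am–10:45 am ∩ B → 9:15 am–9:30 am, 10:30 am–10:45 am.
11:00 am–12:45 pm ∩ B → 11:00 am–12:45 pm.
1:30 pm–3:45 pm meets no B interval.

9:15 am–9:30 am, 10:30 am–10:45 am, 11:00 am–12:45 pm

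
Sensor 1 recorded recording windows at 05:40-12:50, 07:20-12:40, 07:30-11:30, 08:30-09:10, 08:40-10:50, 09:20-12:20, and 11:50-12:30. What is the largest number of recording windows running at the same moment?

5

Walk the sorted start/end points keeping a running depth.
The depth first hits 5 at 08:40.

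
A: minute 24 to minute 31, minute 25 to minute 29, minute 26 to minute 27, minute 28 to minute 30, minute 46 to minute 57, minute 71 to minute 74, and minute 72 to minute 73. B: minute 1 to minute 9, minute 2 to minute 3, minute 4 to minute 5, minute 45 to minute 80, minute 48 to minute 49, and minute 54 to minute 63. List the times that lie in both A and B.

minute 46 to minute 57, minute 71 to minute 74

Merge the first list: minute 24 to minute 31, minute 46 to minute 57, minute 71 to minute 74.
Merge the second list: minute 1 to minute 9, minute 45 to minute 80.
minute 24 to minute 31 falls entirely outside B.
minute 46 to minute 57 overlaps B on minute 46 to minute 57.
minute 71 to minute 74 overlaps B on minute 71 to minute 74.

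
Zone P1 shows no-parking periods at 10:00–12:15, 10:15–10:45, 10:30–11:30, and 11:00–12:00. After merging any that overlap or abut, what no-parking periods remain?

10:15–10:45 overlaps/touches 10:00–12:15 → extend to 10:00–12:15.
10:30–11:30 overlaps/touches 10:00–12:15 → extend to 10:00–12:15.
11:00–12:00 overlaps/touches 10:00–12:15 → extend to 10:00–12:15.

10:00–12:15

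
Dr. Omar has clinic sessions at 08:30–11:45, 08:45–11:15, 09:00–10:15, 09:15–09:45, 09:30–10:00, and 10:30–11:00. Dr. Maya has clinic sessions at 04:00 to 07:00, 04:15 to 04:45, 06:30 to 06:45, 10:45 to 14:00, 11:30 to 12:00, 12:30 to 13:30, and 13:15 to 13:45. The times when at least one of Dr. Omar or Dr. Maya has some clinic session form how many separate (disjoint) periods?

Merge the first list: 08:30-11:45.
Merge the second list: 04:00-07:00, 10:45-14:00.
A ∪ B = 04:00-07:00, 08:30-14:00.
That is 2 disjoint pieces.

2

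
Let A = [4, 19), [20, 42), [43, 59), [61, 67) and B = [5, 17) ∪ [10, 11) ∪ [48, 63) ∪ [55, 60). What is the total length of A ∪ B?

B, merged: [5, 17), [48, 63).
A ∪ B = [4, 19), [20, 42), [43, 67).
Total: 15 + 22 + 24 = 61.

61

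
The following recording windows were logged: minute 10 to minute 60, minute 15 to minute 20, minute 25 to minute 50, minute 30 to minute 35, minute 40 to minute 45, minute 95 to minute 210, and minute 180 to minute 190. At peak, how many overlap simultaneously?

At minute 30, 3 of the intervals are simultaneously active.
No point has more.

3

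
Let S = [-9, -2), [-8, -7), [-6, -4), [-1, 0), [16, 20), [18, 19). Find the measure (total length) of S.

12

Merged: [-9, -2), [-1, 0), [16, 20).
Lengths: 7 + 1 + 4 = 12.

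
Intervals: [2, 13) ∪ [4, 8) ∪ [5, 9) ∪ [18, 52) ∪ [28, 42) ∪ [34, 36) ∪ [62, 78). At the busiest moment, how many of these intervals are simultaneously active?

At 5, 3 of the intervals are simultaneously active.
No point has more.

3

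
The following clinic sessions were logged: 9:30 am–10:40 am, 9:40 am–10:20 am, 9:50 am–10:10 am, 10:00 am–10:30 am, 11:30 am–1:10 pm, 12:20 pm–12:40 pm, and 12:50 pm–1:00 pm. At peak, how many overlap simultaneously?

4

At 10:00 am, 4 of the intervals are simultaneously active.
No point has more.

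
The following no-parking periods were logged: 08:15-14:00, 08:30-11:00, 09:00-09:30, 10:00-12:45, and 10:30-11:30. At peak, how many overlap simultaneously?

Walk the sorted start/end points keeping a running depth.
The depth first hits 4 at 10:30.

4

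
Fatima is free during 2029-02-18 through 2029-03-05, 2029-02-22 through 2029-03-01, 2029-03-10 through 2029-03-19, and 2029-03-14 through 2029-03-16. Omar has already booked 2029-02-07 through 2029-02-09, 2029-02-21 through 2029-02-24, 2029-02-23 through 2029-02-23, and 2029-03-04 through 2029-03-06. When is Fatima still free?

First set merges to 2029-02-18 through 2029-03-05, 2029-03-10 through 2029-03-19.
Second set merges to 2029-02-07 through 2029-02-09, 2029-02-21 through 2029-02-24, 2029-03-04 through 2029-03-06.
2029-02-18 through 2029-03-05 \ B = 2029-02-18 through 2029-02-20, 2029-02-25 through 2029-03-03.
2029-03-10 through 2029-03-19: nothing removed.

2029-02-18 through 2029-02-20, 2029-02-25 through 2029-03-03, 2029-03-10 through 2029-03-19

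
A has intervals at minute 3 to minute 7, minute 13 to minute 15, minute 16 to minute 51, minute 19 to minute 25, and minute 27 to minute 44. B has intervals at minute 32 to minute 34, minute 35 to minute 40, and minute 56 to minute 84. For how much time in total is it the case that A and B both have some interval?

A, merged: minute 3 to minute 7, minute 13 to minute 15, minute 16 to minute 51.
A ∩ B = minute 32 to minute 34, minute 35 to minute 40.
Total: 2 minutes + 5 minutes = 7 minutes.

7 minutes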